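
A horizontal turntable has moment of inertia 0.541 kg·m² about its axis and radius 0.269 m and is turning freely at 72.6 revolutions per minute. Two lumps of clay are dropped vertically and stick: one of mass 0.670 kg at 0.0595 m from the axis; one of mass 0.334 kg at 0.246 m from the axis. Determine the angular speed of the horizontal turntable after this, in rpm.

ω_f ≈ 69.7 rpm

The added mass arrives with no angular momentum about the axis, and any external torque about the axis is negligible, so the system's angular momentum is conserved.
Added inertia Σmr² = (0.670)(0.0595)² + (0.334)(0.246)² = 0.02258 kg·m²; I_f = 0.5410 + 0.02258 = 0.5636 kg·m².
ω_f = I_p ω_i / I_f = (0.5410)(72.6) / 0.5636 = 69.69 rpm.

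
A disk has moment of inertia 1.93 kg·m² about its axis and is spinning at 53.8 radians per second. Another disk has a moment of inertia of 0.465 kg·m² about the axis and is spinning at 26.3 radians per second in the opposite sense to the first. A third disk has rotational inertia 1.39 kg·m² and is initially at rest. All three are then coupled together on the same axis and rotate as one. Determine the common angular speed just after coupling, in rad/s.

No external torque acts about the common axis, so total angular momentum is conserved.
Taking A's sense as positive: L = (1.930)(53.8) − (0.4650)(26.3) = 91.60 kg·m²·rad/s.
Combined I = 1.930 + 0.4650 + 1.390 = 3.785 kg·m².
ω_f = L / I = 91.60 / 3.785 = 24.20 rad/s.

|ω_f| ≈ 24.2 rad/s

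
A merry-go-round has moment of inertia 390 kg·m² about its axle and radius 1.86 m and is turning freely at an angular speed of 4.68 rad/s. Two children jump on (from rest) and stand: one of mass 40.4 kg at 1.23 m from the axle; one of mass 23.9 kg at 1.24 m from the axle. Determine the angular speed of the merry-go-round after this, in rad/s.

ω_f ≈ 3.74 rad/s

No external torque acts about the axle; L_before = L_after.
Added inertia Σmr² = (40.4)(1.23)² + (23.9)(1.24)² = 97.87 kg·m²; I_f = 390.0 + 97.87 = 487.9 kg·m².
ω_f = I_p ω_i / I_f = (390.0)(4.68) / 487.9 = 3.741 rad/s.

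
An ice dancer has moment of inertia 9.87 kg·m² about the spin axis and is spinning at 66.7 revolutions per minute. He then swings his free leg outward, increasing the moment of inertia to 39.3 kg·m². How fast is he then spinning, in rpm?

With no external torque about the axis, L is conserved: I₁ω₁ = I₂ω₂.
ω₂ = I₁ω₁ / I₂ = (9.870)(66.7 rpm) / (39.30) = 16.75 rpm.

ω₂ ≈ 16.8 rpm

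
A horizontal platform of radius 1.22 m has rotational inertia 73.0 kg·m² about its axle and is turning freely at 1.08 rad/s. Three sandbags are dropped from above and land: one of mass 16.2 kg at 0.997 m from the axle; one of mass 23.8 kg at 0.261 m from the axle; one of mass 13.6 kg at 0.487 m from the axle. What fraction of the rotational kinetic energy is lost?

fraction ≈ 0.223

No external torque acts about the axle; L_before = L_after.
Added inertia Σmr² = (16.2)(0.997)² + (23.8)(0.261)² + (13.6)(0.487)² = 20.95 kg·m²; I_f = 73.00 + 20.95 = 93.95 kg·m².
ω_f = I_p ω_i / I_f = (73.00)(1.08) / 93.95 = 0.8392 rad/s.
KE_i = ½(73.00)(1.080 rad/s)² = 42.57 J; KE_f = ½(93.95)(0.8392)² = 33.08 J.
Fraction lost = 0.2230.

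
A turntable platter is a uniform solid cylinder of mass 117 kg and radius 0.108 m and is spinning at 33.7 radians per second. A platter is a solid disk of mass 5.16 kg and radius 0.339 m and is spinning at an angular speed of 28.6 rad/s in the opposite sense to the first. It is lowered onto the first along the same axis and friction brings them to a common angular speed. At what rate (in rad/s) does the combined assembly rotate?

The coupling torques are internal; angular momentum about the shared axis is conserved.
Moments of inertia: I_A = ½(117)(0.108)² = 0.6823 kg·m²; I_B = ½(5.16)(0.339)² = 0.2965 kg·m².
Taking A's sense as positive: L = (0.6823)(33.7) − (0.2965)(28.6) = 14.52 kg·m²·rad/s.
Combined I = 0.6823 + 0.2965 = 0.9788 kg·m².
ω_f = L / I = 14.52 / 0.9788 = 14.83 rad/s.

|ω_f| ≈ 14.8 rad/s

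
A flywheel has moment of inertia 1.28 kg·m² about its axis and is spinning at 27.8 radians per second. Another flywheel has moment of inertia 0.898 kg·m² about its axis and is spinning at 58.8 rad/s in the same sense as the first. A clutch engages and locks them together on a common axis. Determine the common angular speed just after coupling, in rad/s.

|ω_f| ≈ 40.6 rad/s

The coupling torques are internal; angular momentum about the shared axis is conserved.
Taking A's sense as positive: L = (1.280)(27.8) + (0.8980)(58.8) = 88.39 kg·m²·rad/s.
Combined I = 1.280 + 0.8980 = 2.178 kg·m².
ω_f = L / I = 88.39 / 2.178 = 40.58 rad/s.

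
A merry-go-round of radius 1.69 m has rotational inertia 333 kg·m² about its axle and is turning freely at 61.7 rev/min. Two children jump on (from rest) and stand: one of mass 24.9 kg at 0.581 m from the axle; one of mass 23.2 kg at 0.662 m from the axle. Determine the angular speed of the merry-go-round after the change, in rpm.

ω_f ≈ 58.4 rpm

No external torque acts about the axle; L_before = L_after.
Added inertia Σmr² = (24.9)(0.581)² + (23.2)(0.662)² = 18.57 kg·m²; I_f = 333.0 + 18.57 = 351.6 kg·m².
ω_f = I_p ω_i / I_f = (333.0)(61.7) / 351.6 = 58.44 rpm.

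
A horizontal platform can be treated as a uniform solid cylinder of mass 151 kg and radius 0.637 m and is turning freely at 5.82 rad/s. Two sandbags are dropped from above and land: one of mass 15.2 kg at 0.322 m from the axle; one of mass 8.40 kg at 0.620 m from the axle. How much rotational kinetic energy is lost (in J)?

energy lost ≈ 70.3 J

No external torque acts about the axle; L_before = L_after.
I_p = ½(151)(0.637)² = 30.64 kg·m².
Added inertia Σmr² = (15.2)(0.322)² + (8.40)(0.620)² = 4.805 kg·m²; I_f = 30.64 + 4.805 = 35.44 kg·m².
ω_f = I_p ω_i / I_f = (30.64)(5.82) / 35.44 = 5.031 rad/s.
KE_i = ½(30.64)(5.820 rad/s)² = 518.8 J; KE_f = ½(35.44)(5.031)² = 448.5 J.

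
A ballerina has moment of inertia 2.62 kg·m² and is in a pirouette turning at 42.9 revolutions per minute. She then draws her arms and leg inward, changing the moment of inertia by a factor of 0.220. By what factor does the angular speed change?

ω₂/ω₁ ≈ 4.55

Angular momentum about the spin axis is conserved since the torque about it is zero.
I₂ = 0.220 × 2.62 = 0.5764 kg·m².
ω₂/ω₁ = I₁/I₂ = 2.620 / 0.5764 = 4.545.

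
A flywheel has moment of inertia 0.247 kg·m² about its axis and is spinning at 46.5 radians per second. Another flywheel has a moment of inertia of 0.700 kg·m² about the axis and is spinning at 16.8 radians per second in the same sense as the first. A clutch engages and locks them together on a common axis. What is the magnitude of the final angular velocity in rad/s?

|ω_f| ≈ 24.5 rad/s

The coupling torques are internal; angular momentum about the shared axis is conserved.
Taking A's sense as positive: L = (0.2470)(46.5) + (0.7000)(16.8) = 23.25 kg·m²·rad/s.
Combined I = 0.2470 + 0.7000 = 0.9470 kg·m².
ω_f = L / I = 23.25 / 0.9470 = 24.55 rad/s.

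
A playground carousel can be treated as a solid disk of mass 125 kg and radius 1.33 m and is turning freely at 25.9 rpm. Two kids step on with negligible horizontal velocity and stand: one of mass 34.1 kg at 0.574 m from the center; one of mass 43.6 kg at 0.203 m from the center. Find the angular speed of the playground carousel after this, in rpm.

ω_f ≈ 23.2 rpm

No external torque acts about the center; L_before = L_after.
I_p = ½(125)(1.33)² = 110.6 kg·m².
Added inertia Σmr² = (34.1)(0.574)² + (43.6)(0.203)² = 13.03 kg·m²; I_f = 110.6 + 13.03 = 123.6 kg·m².
ω_f = I_p ω_i / I_f = (110.6)(25.9) / 123.6 = 23.17 rpm.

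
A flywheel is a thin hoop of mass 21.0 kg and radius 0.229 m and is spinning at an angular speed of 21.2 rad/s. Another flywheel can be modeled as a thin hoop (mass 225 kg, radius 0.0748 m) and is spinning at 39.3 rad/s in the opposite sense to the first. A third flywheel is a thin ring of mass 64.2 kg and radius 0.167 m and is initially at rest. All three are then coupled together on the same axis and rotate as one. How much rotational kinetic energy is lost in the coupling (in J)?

No external torque acts about the common axis, so total angular momentum is conserved.
Moments of inertia: I_A = (21.0)(0.229)² = 1.101 kg·m²; I_B = (225)(0.0748)² = 1.259 kg·m²; I_C = (64.2)(0.167)² = 1.790 kg·m².
Taking A's sense as positive: L = (1.101)(21.2) − (1.259)(39.3) = -26.13 kg·m²·rad/s.
Combined I = 1.101 + 1.259 + 1.790 = 4.151 kg·m².
ω_f = L / I = -26.13 / 4.151 = -6.295 rad/s.
KE_i = ½ΣIω² = 1220 J; KE_f = ½(4.151)(6.295)² = 82.23 J.

ΔKE lost ≈ 1140 J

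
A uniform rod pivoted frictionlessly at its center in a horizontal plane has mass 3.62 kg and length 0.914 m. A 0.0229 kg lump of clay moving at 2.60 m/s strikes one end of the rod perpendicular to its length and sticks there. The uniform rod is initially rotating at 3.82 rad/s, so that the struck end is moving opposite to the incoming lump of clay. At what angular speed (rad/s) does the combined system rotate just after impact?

|ω_f| ≈ 3.64 rad/s

The axle reaction passes through the pivot and exerts no torque about it; angular momentum about the pivot is conserved through the impact.
I_p = (1/12)(3.62)(0.914)² = 0.2520 kg·m². Taking the sense of the lump of clay's angular momentum as positive, L_{lump} = m v R = (0.0229)(2.60)(0.914/2) = 0.02721 kg·m²/s.
L_i = −I_p ω_p + m v R = −(0.2520)(3.82) + 0.02721 = -0.9355 kg·m²/s.
After sticking, I_f = I_p + m R² = 0.2520 + (0.0229)(0.914/2)² = 0.2568 kg·m².
ω_f = L_i / I_f = -0.9355 / 0.2568 = -3.643 rad/s.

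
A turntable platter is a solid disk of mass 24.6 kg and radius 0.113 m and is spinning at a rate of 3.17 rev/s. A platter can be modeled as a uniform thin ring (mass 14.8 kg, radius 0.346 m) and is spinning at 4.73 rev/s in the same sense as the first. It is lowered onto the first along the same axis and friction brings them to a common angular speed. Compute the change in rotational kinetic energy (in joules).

ΔKE ≈ -6.93 J

No external torque acts about the common axis, so total angular momentum is conserved.
Moments of inertia: I_A = ½(24.6)(0.113)² = 0.1571 kg·m²; I_B = (14.8)(0.346)² = 1.772 kg·m².
Taking A's sense as positive: L = (0.1571)(3.17) + (1.772)(4.73) = 8.878 kg·m²·rev/s.
Combined I = 0.1571 + 1.772 = 1.929 kg·m².
ω_f = L / I = 8.878 / 1.929 = 4.603 rev/s.
KE_i = ½ΣIω² = 813.6 J; KE_f = ½(1.929)(28.92)² = 806.7 J.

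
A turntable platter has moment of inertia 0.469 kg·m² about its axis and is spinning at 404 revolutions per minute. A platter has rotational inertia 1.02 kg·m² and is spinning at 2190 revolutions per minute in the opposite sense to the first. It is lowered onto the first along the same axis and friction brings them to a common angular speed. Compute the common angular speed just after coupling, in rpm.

|ω_f| ≈ 1370 rpm

No external torque acts about the common axis, so total angular momentum is conserved.
Taking A's sense as positive: L = (0.4690)(404) − (1.020)(2190) = -2044 kg·m²·rpm.
Combined I = 0.4690 + 1.020 = 1.489 kg·m².
ω_f = L / I = -2044 / 1.489 = -1373 rpm.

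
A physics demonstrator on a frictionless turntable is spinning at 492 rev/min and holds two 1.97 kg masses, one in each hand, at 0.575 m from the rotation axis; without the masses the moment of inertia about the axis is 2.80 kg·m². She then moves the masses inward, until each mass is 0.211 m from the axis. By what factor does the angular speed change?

ω₂/ω₁ ≈ 1.38

With no external torque about the axis, L is conserved: I₁ω₁ = I₂ω₂.
I₁ = 2.80 + 2(1.97)(0.575)² = 4.103 kg·m²; I₂ = 2.80 + 2(1.97)(0.211)² = 2.975 kg·m².
ω₂/ω₁ = I₁/I₂ = 4.103 / 2.975 = 1.379.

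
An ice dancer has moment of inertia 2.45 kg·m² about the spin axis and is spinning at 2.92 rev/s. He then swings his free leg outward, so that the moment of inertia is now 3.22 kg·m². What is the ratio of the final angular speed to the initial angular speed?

ω₂/ω₁ ≈ 0.761

No external torque acts about the spin axis, so angular momentum is conserved.
ω₂/ω₁ = I₁/I₂ = 2.450 / 3.220 = 0.7609.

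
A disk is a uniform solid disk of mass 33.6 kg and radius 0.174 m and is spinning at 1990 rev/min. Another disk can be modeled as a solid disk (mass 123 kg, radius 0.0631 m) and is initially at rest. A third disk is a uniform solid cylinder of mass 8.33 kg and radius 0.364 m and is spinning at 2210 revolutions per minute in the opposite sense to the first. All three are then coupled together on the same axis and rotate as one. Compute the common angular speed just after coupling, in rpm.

|ω_f| ≈ 159 rpm

No external torque acts about the common axis, so total angular momentum is conserved.
Moments of inertia: I_A = ½(33.6)(0.174)² = 0.5086 kg·m²; I_B = ½(123)(0.0631)² = 0.2449 kg·m²; I_C = ½(8.33)(0.364)² = 0.5518 kg·m².
Taking A's sense as positive: L = (0.5086)(1990) − (0.5518)(2210) = -207.4 kg·m²·rpm.
Combined I = 0.5086 + 0.2449 + 0.5518 = 1.305 kg·m².
ω_f = L / I = -207.4 / 1.305 = -158.9 rpm.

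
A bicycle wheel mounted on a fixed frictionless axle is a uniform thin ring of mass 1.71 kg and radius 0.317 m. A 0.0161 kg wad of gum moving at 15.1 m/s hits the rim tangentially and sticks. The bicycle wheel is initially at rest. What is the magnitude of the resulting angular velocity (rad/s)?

The axle reaction passes through the axle and exerts no torque about it; angular momentum about the axle is conserved through the impact.
I_p = (1.71)(0.317)² = 0.1718 kg·m². Taking the sense of the wad of gum's angular momentum as positive, L_{wad} = m v R = (0.0161)(15.1)(0.317) = 0.07707 kg·m²/s.
L_i = 0 + 0.07707 = 0.07707 kg·m²/s.
After sticking, I_f = I_p + m R² = 0.1718 + (0.0161)(0.317)² = 0.1735 kg·m².
ω_f = L_i / I_f = 0.07707 / 0.1735 = 0.4443 rad/s.

|ω_f| ≈ 0.444 rad/s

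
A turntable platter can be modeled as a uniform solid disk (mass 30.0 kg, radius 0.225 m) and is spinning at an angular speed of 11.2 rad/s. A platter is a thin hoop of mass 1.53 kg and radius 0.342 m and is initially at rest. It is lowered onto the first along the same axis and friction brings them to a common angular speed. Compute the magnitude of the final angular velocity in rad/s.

|ω_f| ≈ 9.06 rad/s

The coupling torques are internal; angular momentum about the shared axis is conserved.
Moments of inertia: I_A = ½(30.0)(0.225)² = 0.7594 kg·m²; I_B = (1.53)(0.342)² = 0.1790 kg·m².
Taking A's sense as positive: L = (0.7594)(11.2) = 8.505 kg·m²·rad/s.
Combined I = 0.7594 + 0.1790 = 0.9383 kg·m².
ω_f = L / I = 8.505 / 0.9383 = 9.064 rad/s.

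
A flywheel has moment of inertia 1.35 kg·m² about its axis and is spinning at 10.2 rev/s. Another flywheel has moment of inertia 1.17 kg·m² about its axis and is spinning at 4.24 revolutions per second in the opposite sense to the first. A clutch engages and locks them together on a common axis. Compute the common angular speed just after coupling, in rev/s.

|ω_f| ≈ 3.50 rev/s

The coupling torques are internal; angular momentum about the shared axis is conserved.
Taking A's sense as positive: L = (1.350)(10.2) − (1.170)(4.24) = 8.809 kg·m²·rev/s.
Combined I = 1.350 + 1.170 = 2.520 kg·m².
ω_f = L / I = 8.809 / 2.520 = 3.496 rev/s.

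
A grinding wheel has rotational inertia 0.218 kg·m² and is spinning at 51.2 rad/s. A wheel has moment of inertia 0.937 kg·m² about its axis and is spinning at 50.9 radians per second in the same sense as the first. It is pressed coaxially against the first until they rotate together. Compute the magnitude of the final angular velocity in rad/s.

|ω_f| ≈ 51.0 rad/s

The coupling torques are internal; angular momentum about the shared axis is conserved.
Taking A's sense as positive: L = (0.2180)(51.2) + (0.9370)(50.9) = 58.85 kg·m²·rad/s.
Combined I = 0.2180 + 0.9370 = 1.155 kg·m².
ω_f = L / I = 58.85 / 1.155 = 50.96 rad/s.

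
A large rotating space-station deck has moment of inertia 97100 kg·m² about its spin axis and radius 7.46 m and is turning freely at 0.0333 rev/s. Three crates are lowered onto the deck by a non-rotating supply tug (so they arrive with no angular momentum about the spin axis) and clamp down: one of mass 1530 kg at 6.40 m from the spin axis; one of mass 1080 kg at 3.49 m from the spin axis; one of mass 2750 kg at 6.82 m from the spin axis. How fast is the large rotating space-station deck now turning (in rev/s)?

ω_f ≈ 0.0107 rev/s

The added mass arrives with no angular momentum about the spin axis, and any external torque about the spin axis is negligible, so the system's angular momentum is conserved.
Added inertia Σmr² = (1530)(6.40)² + (1080)(3.49)² + (2750)(6.82)² = 2.037e+05 kg·m²; I_f = 97100 + 2.037e+05 = 3.008e+05 kg·m².
ω_f = I_p ω_i / I_f = (97100)(0.0333) / 3.008e+05 = 0.01075 rev/s.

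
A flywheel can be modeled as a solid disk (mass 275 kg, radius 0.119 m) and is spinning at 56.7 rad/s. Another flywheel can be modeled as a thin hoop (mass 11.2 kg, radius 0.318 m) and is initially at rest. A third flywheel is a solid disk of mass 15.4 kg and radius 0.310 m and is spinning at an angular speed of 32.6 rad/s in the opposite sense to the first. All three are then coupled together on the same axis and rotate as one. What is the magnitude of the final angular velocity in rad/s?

No external torque acts about the common axis, so total angular momentum is conserved.
Moments of inertia: I_A = ½(275)(0.119)² = 1.947 kg·m²; I_B = (11.2)(0.318)² = 1.133 kg·m²; I_C = ½(15.4)(0.310)² = 0.7400 kg·m².
Taking A's sense as positive: L = (1.947)(56.7) − (0.7400)(32.6) = 86.28 kg·m²·rad/s.
Combined I = 1.947 + 1.133 + 0.7400 = 3.820 kg·m².
ω_f = L / I = 86.28 / 3.820 = 22.59 rad/s.

|ω_f| ≈ 22.6 rad/s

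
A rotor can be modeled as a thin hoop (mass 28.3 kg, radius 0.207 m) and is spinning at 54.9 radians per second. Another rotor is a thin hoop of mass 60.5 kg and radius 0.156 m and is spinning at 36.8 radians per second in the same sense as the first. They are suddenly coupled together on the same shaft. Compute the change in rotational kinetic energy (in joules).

No external torque acts about the common axis, so total angular momentum is conserved.
Moments of inertia: I_A = (28.3)(0.207)² = 1.213 kg·m²; I_B = (60.5)(0.156)² = 1.472 kg·m².
Taking A's sense as positive: L = (1.213)(54.9) + (1.472)(36.8) = 120.8 kg·m²·rad/s.
Combined I = 1.213 + 1.472 = 2.685 kg·m².
ω_f = L / I = 120.8 / 2.685 = 44.97 rad/s.
KE_i = ½ΣIω² = 2824 J; KE_f = ½(2.685)(44.97)² = 2715 J.

ΔKE ≈ -109 J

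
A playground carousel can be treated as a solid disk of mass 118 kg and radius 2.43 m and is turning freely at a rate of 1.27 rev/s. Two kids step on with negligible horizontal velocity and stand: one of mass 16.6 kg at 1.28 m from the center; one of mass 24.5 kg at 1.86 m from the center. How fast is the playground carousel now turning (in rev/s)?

The added mass arrives with no angular momentum about the center, and any external torque about the center is negligible, so the system's angular momentum is conserved.
I_p = ½(118)(2.43)² = 348.4 kg·m².
Added inertia Σmr² = (16.6)(1.28)² + (24.5)(1.86)² = 112.0 kg·m²; I_f = 348.4 + 112.0 = 460.3 kg·m².
ω_f = I_p ω_i / I_f = (348.4)(1.27) / 460.3 = 0.9611 rev/s.

ω_f ≈ 0.961 rev/s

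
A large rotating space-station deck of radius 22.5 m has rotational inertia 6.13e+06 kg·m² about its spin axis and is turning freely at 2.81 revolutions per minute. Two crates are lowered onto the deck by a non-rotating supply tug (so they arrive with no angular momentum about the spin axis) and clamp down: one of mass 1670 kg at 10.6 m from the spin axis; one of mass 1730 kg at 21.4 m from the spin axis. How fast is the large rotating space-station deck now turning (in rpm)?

No external torque acts about the spin axis; L_before = L_after.
Added inertia Σmr² = (1670)(10.6)² + (1730)(21.4)² = 9.799e+05 kg·m²; I_f = 6.130e+06 + 9.799e+05 = 7.110e+06 kg·m².
ω_f = I_p ω_i / I_f = (6.130e+06)(2.81) / 7.110e+06 = 2.423 rpm.

ω_f ≈ 2.42 rpm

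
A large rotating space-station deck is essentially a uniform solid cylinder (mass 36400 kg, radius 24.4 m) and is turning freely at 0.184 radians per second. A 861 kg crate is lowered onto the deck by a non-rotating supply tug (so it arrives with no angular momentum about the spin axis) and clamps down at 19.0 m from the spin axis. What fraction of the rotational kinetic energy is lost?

The added mass arrives with no angular momentum about the spin axis, and any external torque about the spin axis is negligible, so the system's angular momentum is conserved.
I_p = ½(36400)(24.4)² = 1.084e+07 kg·m².
Added inertia Σmr² = (861)(19.0)² = 3.108e+05 kg·m²; I_f = 1.084e+07 + 3.108e+05 = 1.115e+07 kg·m².
ω_f = I_p ω_i / I_f = (1.084e+07)(0.184) / 1.115e+07 = 0.1789 rad/s.
KE_i = ½(1.084e+07)(0.1840 rad/s)² = 1.834e+05 J; KE_f = ½(1.115e+07)(0.1789)² = 1.783e+05 J.
Fraction lost = 0.02789.

fraction ≈ 0.0279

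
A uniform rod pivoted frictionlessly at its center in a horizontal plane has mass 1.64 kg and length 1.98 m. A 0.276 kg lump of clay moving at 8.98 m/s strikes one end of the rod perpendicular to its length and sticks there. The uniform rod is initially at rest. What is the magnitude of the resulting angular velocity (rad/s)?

|ω_f| ≈ 3.04 rad/s

The axle reaction passes through the pivot and exerts no torque about it; angular momentum about the pivot is conserved through the impact.
I_p = (1/12)(1.64)(1.98)² = 0.5358 kg·m². Taking the sense of the lump of clay's angular momentum as positive, L_{lump} = m v R = (0.276)(8.98)(1.98/2) = 2.454 kg·m²/s.
L_i = 0 + 2.454 = 2.454 kg·m²/s.
After sticking, I_f = I_p + m R² = 0.5358 + (0.276)(1.98/2)² = 0.8063 kg·m².
ω_f = L_i / I_f = 2.454 / 0.8063 = 3.043 rad/s.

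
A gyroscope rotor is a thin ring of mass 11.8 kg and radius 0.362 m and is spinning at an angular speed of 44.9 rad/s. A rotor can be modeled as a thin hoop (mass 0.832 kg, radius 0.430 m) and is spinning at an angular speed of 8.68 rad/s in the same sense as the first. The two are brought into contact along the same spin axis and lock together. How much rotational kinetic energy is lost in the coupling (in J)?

No external torque acts about the common axis, so total angular momentum is conserved.
Moments of inertia: I_A = (11.8)(0.362)² = 1.546 kg·m²; I_B = (0.832)(0.430)² = 0.1538 kg·m².
Taking A's sense as positive: L = (1.546)(44.9) + (0.1538)(8.68) = 70.77 kg·m²·rad/s.
Combined I = 1.546 + 0.1538 = 1.700 kg·m².
ω_f = L / I = 70.77 / 1.700 = 41.62 rad/s.
KE_i = ½ΣIω² = 1564 J; KE_f = ½(1.700)(41.62)² = 1473 J.

ΔKE lost ≈ 91.8 J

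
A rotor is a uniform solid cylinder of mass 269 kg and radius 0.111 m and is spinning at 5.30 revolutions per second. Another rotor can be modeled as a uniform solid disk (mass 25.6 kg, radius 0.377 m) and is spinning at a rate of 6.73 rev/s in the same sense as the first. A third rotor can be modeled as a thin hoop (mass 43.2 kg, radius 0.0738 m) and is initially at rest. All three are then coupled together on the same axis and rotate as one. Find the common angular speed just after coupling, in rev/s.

|ω_f| ≈ 5.66 rev/s

No external torque acts about the common axis, so total angular momentum is conserved.
Moments of inertia: I_A = ½(269)(0.111)² = 1.657 kg·m²; I_B = ½(25.6)(0.377)² = 1.819 kg·m²; I_C = (43.2)(0.0738)² = 0.2353 kg·m².
Taking A's sense as positive: L = (1.657)(5.30) + (1.819)(6.73) = 21.03 kg·m²·rev/s.
Combined I = 1.657 + 1.819 + 0.2353 = 3.712 kg·m².
ω_f = L / I = 21.03 / 3.712 = 5.665 rev/s.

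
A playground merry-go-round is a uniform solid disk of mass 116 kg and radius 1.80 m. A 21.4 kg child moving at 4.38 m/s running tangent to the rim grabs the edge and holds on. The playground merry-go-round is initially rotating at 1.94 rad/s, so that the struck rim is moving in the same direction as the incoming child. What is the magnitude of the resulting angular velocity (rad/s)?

The axle reaction passes through the axle and exerts no torque about it; angular momentum about the axle is conserved through the impact.
I_p = ½(116)(1.80)² = 187.9 kg·m². Taking the sense of the child's angular momentum as positive, L_{child} = m v R = (21.4)(4.38)(1.80) = 168.7 kg·m²/s.
L_i = +I_p ω_p + m v R = +(187.9)(1.94) + 168.7 = 533.3 kg·m²/s.
After sticking, I_f = I_p + m R² = 187.9 + (21.4)(1.80)² = 257.3 kg·m².
ω_f = L_i / I_f = 533.3 / 257.3 = 2.073 rad/s.

|ω_f| ≈ 2.07 rad/s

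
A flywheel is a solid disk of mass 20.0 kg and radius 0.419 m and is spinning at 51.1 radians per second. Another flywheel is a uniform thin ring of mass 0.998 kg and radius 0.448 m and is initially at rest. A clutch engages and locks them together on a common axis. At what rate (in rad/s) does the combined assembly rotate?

|ω_f| ≈ 45.9 rad/s

No external torque acts about the common axis, so total angular momentum is conserved.
Moments of inertia: I_A = ½(20.0)(0.419)² = 1.756 kg·m²; I_B = (0.998)(0.448)² = 0.2003 kg·m².
Taking A's sense as positive: L = (1.756)(51.1) = 89.71 kg·m²·rad/s.
Combined I = 1.756 + 0.2003 = 1.956 kg·m².
ω_f = L / I = 89.71 / 1.956 = 45.87 rad/s.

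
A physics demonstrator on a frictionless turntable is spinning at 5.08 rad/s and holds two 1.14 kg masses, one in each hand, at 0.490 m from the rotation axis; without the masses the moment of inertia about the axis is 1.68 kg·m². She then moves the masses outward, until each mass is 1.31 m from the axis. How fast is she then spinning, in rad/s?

ω₂ ≈ 2.02 rad/s

Angular momentum about the spin axis is conserved since the torque about it is zero.
I₁ = 1.68 + 2(1.14)(0.490)² = 2.227 kg·m²; I₂ = 1.68 + 2(1.14)(1.31)² = 5.593 kg·m².
ω₂ = I₁ω₁ / I₂ = (2.227)(5.08 rad/s) / (5.593) = 2.023 rad/s.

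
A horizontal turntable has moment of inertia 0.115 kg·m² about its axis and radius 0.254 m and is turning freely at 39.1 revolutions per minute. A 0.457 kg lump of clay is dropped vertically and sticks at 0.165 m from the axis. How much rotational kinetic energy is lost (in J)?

The added mass arrives with no angular momentum about the axis, and any external torque about the axis is negligible, so the system's angular momentum is conserved.
Added inertia Σmr² = (0.457)(0.165)² = 0.01244 kg·m²; I_f = 0.1150 + 0.01244 = 0.1274 kg·m².
ω_f = I_p ω_i / I_f = (0.1150)(39.1) / 0.1274 = 35.28 rpm.
KE_i = ½(0.1150)(4.095 rad/s)² = 0.9640 J; KE_f = ½(0.1274)(3.695)² = 0.8699 J.

energy lost ≈ 0.0941 J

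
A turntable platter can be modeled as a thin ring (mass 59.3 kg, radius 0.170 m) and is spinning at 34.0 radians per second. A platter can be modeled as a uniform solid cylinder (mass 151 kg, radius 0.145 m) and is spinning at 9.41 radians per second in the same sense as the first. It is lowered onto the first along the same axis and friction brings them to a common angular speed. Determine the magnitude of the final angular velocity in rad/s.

|ω_f| ≈ 22.2 rad/s

No external torque acts about the common axis, so total angular momentum is conserved.
Moments of inertia: I_A = (59.3)(0.170)² = 1.714 kg·m²; I_B = ½(151)(0.145)² = 1.587 kg·m².
Taking A's sense as positive: L = (1.714)(34.0) + (1.587)(9.41) = 73.21 kg·m²·rad/s.
Combined I = 1.714 + 1.587 = 3.301 kg·m².
ω_f = L / I = 73.21 / 3.301 = 22.18 rad/s.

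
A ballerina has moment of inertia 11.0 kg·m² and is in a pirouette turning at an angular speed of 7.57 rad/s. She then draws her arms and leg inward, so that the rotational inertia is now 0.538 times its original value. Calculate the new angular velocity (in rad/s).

ω₂ ≈ 14.1 rad/s

No external torque acts about the spin axis, so angular momentum is conserved.
I₂ = 0.538 × 11.0 = 5.918 kg·m².
ω₂ = I₁ω₁ / I₂ = (11.00)(7.57 rad/s) / (5.918) = 14.07 rad/s.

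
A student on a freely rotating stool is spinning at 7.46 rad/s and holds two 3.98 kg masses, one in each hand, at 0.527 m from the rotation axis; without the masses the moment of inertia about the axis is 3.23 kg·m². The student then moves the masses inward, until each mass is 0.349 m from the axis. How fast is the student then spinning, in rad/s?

ω₂ ≈ 9.66 rad/s

With no external torque about the axis, L is conserved: I₁ω₁ = I₂ω₂.
I₁ = 3.23 + 2(3.98)(0.527)² = 5.441 kg·m²; I₂ = 3.23 + 2(3.98)(0.349)² = 4.200 kg·m².
ω₂ = I₁ω₁ / I₂ = (5.441)(7.46 rad/s) / (4.200) = 9.665 rad/s.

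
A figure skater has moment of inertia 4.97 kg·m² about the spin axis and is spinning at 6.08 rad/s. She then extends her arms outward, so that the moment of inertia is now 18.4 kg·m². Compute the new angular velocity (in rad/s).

With no external torque about the axis, L is conserved: I₁ω₁ = I₂ω₂.
ω₂ = I₁ω₁ / I₂ = (4.970)(6.08 rad/s) / (18.40) = 1.642 rad/s.

ω₂ ≈ 1.64 rad/s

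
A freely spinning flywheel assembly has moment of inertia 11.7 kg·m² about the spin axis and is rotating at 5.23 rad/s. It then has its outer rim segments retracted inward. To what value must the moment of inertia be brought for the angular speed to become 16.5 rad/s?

I₂ ≈ 3.71 kg·m²

No external torque acts about the spin axis, so angular momentum is conserved.
I₂ = I₁ω₁ / ω₂ = (11.7)(5.23) / (16.5) = 3.709 kg·m².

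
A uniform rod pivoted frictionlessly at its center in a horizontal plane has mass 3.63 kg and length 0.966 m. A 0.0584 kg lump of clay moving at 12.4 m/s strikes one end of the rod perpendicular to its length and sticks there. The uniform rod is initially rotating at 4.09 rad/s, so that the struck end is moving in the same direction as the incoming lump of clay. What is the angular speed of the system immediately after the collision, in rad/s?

About the pivot the impulsive forces during the collision are internal, so angular momentum about that axis is conserved.
I_p = (1/12)(3.63)(0.966)² = 0.2823 kg·m². Taking the sense of the lump of clay's angular momentum as positive, L_{lump} = m v R = (0.0584)(12.4)(0.966/2) = 0.3498 kg·m²/s.
L_i = +I_p ω_p + m v R = +(0.2823)(4.09) + 0.3498 = 1.504 kg·m²/s.
After sticking, I_f = I_p + m R² = 0.2823 + (0.0584)(0.966/2)² = 0.2959 kg·m².
ω_f = L_i / I_f = 1.504 / 0.2959 = 5.084 rad/s.

|ω_f| ≈ 5.08 rad/s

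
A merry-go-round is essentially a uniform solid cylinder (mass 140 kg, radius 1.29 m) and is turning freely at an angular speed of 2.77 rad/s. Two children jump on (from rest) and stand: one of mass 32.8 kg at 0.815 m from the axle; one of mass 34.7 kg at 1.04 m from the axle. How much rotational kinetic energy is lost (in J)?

energy lost ≈ 151 J

The added mass arrives with no angular momentum about the axle, and any external torque about the axle is negligible, so the system's angular momentum is conserved.
I_p = ½(140)(1.29)² = 116.5 kg·m².
Added inertia Σmr² = (32.8)(0.815)² + (34.7)(1.04)² = 59.32 kg·m²; I_f = 116.5 + 59.32 = 175.8 kg·m².
ω_f = I_p ω_i / I_f = (116.5)(2.77) / 175.8 = 1.835 rad/s.
KE_i = ½(116.5)(2.770 rad/s)² = 446.9 J; KE_f = ½(175.8)(1.835)² = 296.1 J.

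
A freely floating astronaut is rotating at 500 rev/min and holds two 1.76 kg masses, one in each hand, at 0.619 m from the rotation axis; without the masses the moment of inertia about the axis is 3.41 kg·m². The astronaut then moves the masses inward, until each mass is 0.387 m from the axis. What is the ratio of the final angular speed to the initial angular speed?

Angular momentum about the spin axis is conserved since the torque about it is zero.
I₁ = 3.41 + 2(1.76)(0.619)² = 4.759 kg·m²; I₂ = 3.41 + 2(1.76)(0.387)² = 3.937 kg·m².
ω₂/ω₁ = I₁/I₂ = 4.759 / 3.937 = 1.209.

ω₂/ω₁ ≈ 1.21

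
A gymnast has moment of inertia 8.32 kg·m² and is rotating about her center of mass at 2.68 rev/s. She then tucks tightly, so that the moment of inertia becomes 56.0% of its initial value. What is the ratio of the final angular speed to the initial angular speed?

No external torque acts about the spin axis, so angular momentum is conserved.
I₂ = 0.560 × 8.32 = 4.659 kg·m².
ω₂/ω₁ = I₁/I₂ = 8.320 / 4.659 = 1.786.

ω₂/ω₁ ≈ 1.79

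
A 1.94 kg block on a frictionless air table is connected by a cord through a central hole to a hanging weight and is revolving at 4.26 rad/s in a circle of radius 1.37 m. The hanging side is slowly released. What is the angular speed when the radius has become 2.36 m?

No torque about the axis ⇒ m r₁² ω₁ = m r₂² ω₂.
ω₂ = ω₁ (r₁/r₂)² = (4.26)(1.37/2.36)² = 1.436 rad/s.

ω₂ ≈ 1.44 rad/s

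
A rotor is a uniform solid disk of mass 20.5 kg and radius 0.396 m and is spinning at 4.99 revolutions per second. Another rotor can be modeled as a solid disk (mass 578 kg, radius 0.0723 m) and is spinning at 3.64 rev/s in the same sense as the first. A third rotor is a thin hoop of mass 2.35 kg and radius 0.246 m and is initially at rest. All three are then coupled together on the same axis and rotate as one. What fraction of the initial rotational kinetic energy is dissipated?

No external torque acts about the common axis, so total angular momentum is conserved.
Moments of inertia: I_A = ½(20.5)(0.396)² = 1.607 kg·m²; I_B = ½(578)(0.0723)² = 1.511 kg·m²; I_C = (2.35)(0.246)² = 0.1422 kg·m².
Taking A's sense as positive: L = (1.607)(4.99) + (1.511)(3.64) = 13.52 kg·m²·rev/s.
Combined I = 1.607 + 1.511 + 0.1422 = 3.260 kg·m².
ω_f = L / I = 13.52 / 3.260 = 4.147 rev/s.
KE_i = ½ΣIω² = 1185 J; KE_f = ½(3.260)(26.06)² = 1107 J.
Fraction dissipated = (KE_i − KE_f)/KE_i = 0.06623.

fraction ≈ 0.0662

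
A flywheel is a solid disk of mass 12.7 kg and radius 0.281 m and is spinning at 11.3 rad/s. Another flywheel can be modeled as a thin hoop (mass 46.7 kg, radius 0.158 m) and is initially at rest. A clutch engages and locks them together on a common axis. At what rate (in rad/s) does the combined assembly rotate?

No external torque acts about the common axis, so total angular momentum is conserved.
Moments of inertia: I_A = ½(12.7)(0.281)² = 0.5014 kg·m²; I_B = (46.7)(0.158)² = 1.166 kg·m².
Taking A's sense as positive: L = (0.5014)(11.3) = 5.666 kg·m²·rad/s.
Combined I = 0.5014 + 1.166 = 1.667 kg·m².
ω_f = L / I = 5.666 / 1.667 = 3.398 rad/s.

|ω_f| ≈ 3.40 rad/s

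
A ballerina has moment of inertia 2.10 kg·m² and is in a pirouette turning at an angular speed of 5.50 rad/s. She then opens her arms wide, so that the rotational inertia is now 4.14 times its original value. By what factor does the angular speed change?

With no external torque about the axis, L is conserved: I₁ω₁ = I₂ω₂.
I₂ = 4.14 × 2.10 = 8.694 kg·m².
ω₂/ω₁ = I₁/I₂ = 2.100 / 8.694 = 0.2415.

ω₂/ω₁ ≈ 0.242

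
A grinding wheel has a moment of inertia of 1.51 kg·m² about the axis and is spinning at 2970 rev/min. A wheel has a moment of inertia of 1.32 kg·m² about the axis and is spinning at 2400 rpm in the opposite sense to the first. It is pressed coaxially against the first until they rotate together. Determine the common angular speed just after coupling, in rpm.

|ω_f| ≈ 465 rpm

No external torque acts about the common axis, so total angular momentum is conserved.
Taking A's sense as positive: L = (1.510)(2970) − (1.320)(2400) = 1317 kg·m²·rpm.
Combined I = 1.510 + 1.320 = 2.830 kg·m².
ω_f = L / I = 1317 / 2.830 = 465.3 rpm.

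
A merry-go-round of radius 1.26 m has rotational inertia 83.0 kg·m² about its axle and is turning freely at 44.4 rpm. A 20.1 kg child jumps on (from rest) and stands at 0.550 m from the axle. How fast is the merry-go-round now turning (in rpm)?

No external torque acts about the axle; L_before = L_after.
Added inertia Σmr² = (20.1)(0.550)² = 6.080 kg·m²; I_f = 83.00 + 6.080 = 89.08 kg·m².
ω_f = I_p ω_i / I_f = (83.00)(44.4) / 89.08 = 41.37 rpm.

ω_f ≈ 41.4 rpm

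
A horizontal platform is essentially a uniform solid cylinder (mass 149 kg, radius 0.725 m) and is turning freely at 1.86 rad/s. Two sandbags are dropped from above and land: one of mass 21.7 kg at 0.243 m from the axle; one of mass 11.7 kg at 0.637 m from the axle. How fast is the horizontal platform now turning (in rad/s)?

ω_f ≈ 1.61 rad/s

No external torque acts about the axle; L_before = L_after.
I_p = ½(149)(0.725)² = 39.16 kg·m².
Added inertia Σmr² = (21.7)(0.243)² + (11.7)(0.637)² = 6.029 kg·m²; I_f = 39.16 + 6.029 = 45.19 kg·m².
ω_f = I_p ω_i / I_f = (39.16)(1.86) / 45.19 = 1.612 rad/s.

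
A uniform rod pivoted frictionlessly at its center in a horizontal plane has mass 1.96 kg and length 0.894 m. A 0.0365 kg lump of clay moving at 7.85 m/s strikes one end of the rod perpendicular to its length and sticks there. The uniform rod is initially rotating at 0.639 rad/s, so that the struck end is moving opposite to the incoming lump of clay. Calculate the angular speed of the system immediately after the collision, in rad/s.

|ω_f| ≈ 0.324 rad/s

The axle reaction passes through the pivot and exerts no torque about it; angular momentum about the pivot is conserved through the impact.
I_p = (1/12)(1.96)(0.894)² = 0.1305 kg·m². Taking the sense of the lump of clay's angular momentum as positive, L_{lump} = m v R = (0.0365)(7.85)(0.894/2) = 0.1281 kg·m²/s.
L_i = −I_p ω_p + m v R = −(0.1305)(0.639) + 0.1281 = 0.04466 kg·m²/s.
After sticking, I_f = I_p + m R² = 0.1305 + (0.0365)(0.894/2)² = 0.1378 kg·m².
ω_f = L_i / I_f = 0.04466 / 0.1378 = 0.3240 rad/s.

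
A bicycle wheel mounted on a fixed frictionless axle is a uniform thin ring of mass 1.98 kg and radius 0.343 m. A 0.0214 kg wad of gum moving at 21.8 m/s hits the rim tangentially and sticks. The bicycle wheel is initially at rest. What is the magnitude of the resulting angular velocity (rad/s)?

About the axle the impulsive forces during the collision are internal, so angular momentum about that axis is conserved.
I_p = (1.98)(0.343)² = 0.2329 kg·m². Taking the sense of the wad of gum's angular momentum as positive, L_{wad} = m v R = (0.0214)(21.8)(0.343) = 0.1600 kg·m²/s.
L_i = 0 + 0.1600 = 0.1600 kg·m²/s.
After sticking, I_f = I_p + m R² = 0.2329 + (0.0214)(0.343)² = 0.2355 kg·m².
ω_f = L_i / I_f = 0.1600 / 0.2355 = 0.6796 rad/s.

|ω_f| ≈ 0.680 rad/s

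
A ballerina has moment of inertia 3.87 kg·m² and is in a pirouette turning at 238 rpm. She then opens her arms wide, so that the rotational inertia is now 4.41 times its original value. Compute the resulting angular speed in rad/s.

ω₂ ≈ 5.65 rad/s

Angular momentum about the spin axis is conserved since the torque about it is zero.
I₂ = 4.41 × 3.87 = 17.07 kg·m².
ω₂ = I₁ω₁ / I₂ = (3.870)(238 rpm) / (17.07) = 53.97 rpm = 5.652 rad/s.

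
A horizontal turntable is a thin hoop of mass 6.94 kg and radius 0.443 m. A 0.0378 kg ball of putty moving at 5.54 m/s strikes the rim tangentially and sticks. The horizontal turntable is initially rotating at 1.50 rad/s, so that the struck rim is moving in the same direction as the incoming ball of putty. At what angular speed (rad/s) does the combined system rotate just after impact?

About the axle the impulsive forces during the collision are internal, so angular momentum about that axis is conserved.
I_p = (6.94)(0.443)² = 1.362 kg·m². Taking the sense of the ball of putty's angular momentum as positive, L_{ball} = m v R = (0.0378)(5.54)(0.443) = 0.09277 kg·m²/s.
L_i = +I_p ω_p + m v R = +(1.362)(1.50) + 0.09277 = 2.136 kg·m²/s.
After sticking, I_f = I_p + m R² = 1.362 + (0.0378)(0.443)² = 1.369 kg·m².
ω_f = L_i / I_f = 2.136 / 1.369 = 1.560 rad/s.

|ω_f| ≈ 1.56 rad/s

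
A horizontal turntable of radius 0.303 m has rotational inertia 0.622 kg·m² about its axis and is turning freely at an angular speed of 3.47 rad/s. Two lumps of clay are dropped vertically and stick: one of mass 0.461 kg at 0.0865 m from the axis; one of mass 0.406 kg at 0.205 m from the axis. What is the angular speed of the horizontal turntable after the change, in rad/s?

ω_f ≈ 3.36 rad/s

No external torque acts about the axis; L_before = L_after.
Added inertia Σmr² = (0.461)(0.0865)² + (0.406)(0.205)² = 0.02051 kg·m²; I_f = 0.6220 + 0.02051 = 0.6425 kg·m².
ω_f = I_p ω_i / I_f = (0.6220)(3.47) / 0.6425 = 3.359 rad/s.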